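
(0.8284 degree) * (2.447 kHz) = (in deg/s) 2027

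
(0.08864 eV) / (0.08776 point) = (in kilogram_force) 4.678e-17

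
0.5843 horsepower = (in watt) 435.7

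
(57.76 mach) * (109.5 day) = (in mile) 1.156e+08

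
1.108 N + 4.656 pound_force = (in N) 21.82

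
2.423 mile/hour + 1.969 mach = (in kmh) 2417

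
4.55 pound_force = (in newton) 20.24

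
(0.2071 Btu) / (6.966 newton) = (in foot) 102.9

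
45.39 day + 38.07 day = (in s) 7.211e+06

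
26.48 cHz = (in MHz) 2.648e-07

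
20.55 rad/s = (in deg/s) 1177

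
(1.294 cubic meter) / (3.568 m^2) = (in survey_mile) 0.0002254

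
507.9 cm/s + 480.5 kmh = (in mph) 309.9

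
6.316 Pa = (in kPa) 0.006316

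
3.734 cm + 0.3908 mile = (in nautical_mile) 0.3396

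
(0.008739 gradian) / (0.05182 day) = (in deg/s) 1.757e-06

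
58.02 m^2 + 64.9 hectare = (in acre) 160.4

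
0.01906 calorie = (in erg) 7.975e+05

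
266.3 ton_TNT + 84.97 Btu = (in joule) 1.114e+12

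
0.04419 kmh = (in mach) 3.605e-05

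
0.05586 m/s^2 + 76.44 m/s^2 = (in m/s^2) 76.5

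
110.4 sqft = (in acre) 0.002534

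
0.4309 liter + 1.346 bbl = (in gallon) 56.65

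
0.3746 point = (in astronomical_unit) 8.834e-16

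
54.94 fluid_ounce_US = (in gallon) 0.4292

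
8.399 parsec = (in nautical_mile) 1.399e+14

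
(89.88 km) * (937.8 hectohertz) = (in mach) 2.475e+07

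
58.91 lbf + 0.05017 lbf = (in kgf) 26.74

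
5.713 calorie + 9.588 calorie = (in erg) 6.402e+08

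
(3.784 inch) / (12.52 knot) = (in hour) 4.145e-06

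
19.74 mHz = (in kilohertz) 1.974e-05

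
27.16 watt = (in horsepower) 0.03642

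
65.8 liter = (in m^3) 0.0658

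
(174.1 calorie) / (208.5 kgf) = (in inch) 14.03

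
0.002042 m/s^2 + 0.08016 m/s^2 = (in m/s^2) 0.0822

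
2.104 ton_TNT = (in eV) 5.494e+28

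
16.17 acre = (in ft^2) 7.044e+05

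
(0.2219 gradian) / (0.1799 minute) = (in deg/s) 0.0185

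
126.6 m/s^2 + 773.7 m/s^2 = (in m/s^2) 900.3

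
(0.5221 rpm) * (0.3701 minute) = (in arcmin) 4174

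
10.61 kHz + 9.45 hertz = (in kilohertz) 10.62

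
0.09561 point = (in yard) 3.689e-05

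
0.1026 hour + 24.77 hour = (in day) 1.036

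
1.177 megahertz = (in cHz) 1.177e+08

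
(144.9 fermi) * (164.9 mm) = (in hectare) 2.389e-18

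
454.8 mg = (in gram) 0.4548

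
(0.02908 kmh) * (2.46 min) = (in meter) 1.192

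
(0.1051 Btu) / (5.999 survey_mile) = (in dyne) 1149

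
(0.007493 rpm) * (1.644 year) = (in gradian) 2.59e+06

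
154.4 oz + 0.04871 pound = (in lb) 9.699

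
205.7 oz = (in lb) 12.86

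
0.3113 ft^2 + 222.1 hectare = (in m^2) 2.221e+06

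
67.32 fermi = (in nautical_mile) 3.635e-17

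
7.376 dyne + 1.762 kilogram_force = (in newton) 17.28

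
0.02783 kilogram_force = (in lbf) 0.06135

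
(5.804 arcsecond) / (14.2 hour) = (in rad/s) 5.504e-10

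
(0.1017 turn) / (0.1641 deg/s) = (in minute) 3.718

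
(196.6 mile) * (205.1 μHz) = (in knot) 126.1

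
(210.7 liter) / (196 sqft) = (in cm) 1.157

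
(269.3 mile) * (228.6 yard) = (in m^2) 9.059e+07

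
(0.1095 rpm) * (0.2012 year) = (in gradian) 4.632e+06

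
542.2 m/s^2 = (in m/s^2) 542.2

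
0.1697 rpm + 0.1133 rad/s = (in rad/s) 0.1311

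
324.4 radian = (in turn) 51.63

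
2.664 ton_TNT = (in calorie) 2.664e+09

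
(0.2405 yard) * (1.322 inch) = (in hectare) 7.384e-07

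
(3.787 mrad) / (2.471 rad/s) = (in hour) 4.257e-07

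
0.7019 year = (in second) 2.214e+07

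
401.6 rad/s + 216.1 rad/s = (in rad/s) 617.7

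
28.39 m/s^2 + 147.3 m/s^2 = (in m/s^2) 175.7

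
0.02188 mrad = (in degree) 0.001254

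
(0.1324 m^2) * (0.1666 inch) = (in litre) 0.5603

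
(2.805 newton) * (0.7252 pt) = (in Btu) 6.802e-07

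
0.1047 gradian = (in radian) 0.001645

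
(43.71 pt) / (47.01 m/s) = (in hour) 9.111e-08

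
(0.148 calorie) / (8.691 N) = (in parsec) 2.309e-18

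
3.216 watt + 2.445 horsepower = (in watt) 1826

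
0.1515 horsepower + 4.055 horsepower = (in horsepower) 4.207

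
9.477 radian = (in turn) 1.508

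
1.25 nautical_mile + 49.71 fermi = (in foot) 7595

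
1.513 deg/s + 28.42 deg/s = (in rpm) 4.989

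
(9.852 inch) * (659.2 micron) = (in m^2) 0.000165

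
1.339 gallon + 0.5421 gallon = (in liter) 7.121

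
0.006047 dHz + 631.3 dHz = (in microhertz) 6.313e+07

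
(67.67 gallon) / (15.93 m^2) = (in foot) 0.05276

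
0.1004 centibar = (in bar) 0.001004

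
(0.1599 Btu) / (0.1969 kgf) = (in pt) 2.477e+05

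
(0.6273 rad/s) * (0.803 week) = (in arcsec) 6.284e+10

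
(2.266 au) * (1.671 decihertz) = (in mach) 1.664e+08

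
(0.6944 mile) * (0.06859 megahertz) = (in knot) 1.49e+08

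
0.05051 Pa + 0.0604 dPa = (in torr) 0.0004242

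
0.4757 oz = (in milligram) 1.349e+04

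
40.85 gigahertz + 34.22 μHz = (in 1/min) 2.451e+12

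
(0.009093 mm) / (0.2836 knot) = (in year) 1.976e-12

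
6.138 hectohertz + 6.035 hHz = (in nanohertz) 1.217e+12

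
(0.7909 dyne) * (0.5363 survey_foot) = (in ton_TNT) 3.09e-16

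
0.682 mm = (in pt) 1.933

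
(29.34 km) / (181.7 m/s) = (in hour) 0.04485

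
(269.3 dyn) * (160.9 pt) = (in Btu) 1.449e-07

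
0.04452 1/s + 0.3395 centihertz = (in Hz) 0.04791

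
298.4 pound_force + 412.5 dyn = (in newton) 1327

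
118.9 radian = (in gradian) 7569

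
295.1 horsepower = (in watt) 2.201e+05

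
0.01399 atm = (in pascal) 1418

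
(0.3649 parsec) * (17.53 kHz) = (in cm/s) 1.974e+22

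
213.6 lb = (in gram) 9.689e+04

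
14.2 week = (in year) 0.2723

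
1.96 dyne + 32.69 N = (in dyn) 3.269e+06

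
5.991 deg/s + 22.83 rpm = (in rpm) 23.83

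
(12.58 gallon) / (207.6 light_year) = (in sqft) 2.61e-19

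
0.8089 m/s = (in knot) 1.572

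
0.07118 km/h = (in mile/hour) 0.04423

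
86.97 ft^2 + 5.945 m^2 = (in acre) 0.003466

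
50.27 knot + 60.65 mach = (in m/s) 2.068e+04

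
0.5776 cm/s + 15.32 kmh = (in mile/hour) 9.532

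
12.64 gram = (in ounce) 0.4459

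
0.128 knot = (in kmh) 0.2371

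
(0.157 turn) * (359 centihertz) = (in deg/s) 202.9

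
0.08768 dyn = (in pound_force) 1.971e-07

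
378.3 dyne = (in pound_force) 0.0008505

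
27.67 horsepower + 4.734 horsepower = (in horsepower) 32.4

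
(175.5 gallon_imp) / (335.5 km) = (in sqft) 2.56e-05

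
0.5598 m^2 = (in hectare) 5.598e-05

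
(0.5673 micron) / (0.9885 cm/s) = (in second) 5.739e-05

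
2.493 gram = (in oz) 0.08794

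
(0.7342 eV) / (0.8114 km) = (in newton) 1.45e-22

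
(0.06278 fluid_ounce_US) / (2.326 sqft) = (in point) 0.02435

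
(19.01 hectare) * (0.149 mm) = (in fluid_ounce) 9.578e+05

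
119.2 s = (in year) 3.78e-06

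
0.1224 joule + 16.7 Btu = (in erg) 1.762e+11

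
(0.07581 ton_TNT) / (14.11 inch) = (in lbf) 1.99e+08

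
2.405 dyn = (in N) 2.405e-05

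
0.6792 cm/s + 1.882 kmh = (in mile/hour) 1.185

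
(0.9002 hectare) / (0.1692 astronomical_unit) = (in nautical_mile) 1.92e-10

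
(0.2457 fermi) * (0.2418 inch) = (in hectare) 1.509e-22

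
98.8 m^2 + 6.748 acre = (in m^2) 2.741e+04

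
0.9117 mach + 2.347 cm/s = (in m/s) 310.5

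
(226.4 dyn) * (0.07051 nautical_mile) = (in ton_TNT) 7.066e-11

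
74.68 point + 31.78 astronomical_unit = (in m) 4.754e+12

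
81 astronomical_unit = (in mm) 1.212e+16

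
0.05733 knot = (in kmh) 0.1062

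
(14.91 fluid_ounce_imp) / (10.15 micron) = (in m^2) 41.74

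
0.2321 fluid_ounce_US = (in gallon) 0.001813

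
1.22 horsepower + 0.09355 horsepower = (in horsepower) 1.314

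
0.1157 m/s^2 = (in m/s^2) 0.1157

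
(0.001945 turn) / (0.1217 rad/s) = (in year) 3.184e-09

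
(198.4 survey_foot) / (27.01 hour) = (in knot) 0.001209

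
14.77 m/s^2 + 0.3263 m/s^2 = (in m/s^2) 15.1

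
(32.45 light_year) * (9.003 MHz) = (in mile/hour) 6.183e+24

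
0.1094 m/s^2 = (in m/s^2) 0.1094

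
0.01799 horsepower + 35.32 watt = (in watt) 48.74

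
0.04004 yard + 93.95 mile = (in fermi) 1.512e+20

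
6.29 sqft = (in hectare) 5.844e-05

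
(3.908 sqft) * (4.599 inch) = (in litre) 42.41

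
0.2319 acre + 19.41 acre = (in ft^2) 8.556e+05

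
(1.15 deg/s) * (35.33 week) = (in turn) 6.826e+04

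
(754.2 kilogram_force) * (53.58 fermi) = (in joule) 3.963e-10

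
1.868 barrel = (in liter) 297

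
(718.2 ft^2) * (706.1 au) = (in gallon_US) 1.862e+18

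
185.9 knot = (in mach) 0.2809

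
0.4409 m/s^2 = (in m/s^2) 0.4409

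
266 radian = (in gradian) 1.693e+04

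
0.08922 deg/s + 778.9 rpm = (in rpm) 778.9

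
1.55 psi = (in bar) 0.1069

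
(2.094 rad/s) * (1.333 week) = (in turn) 2.687e+05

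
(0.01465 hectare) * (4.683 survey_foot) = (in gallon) 5.524e+04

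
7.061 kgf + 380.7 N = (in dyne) 4.499e+07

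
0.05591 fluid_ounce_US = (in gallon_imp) 0.0003637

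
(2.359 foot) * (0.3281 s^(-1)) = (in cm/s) 23.59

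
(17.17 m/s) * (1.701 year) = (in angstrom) 9.21e+18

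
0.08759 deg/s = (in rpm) 0.0146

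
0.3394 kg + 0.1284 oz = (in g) 343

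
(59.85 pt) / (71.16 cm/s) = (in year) 9.409e-10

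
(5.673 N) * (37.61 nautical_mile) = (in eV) 2.466e+24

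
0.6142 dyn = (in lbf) 1.381e-06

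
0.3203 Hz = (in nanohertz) 3.203e+08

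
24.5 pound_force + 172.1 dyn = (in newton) 109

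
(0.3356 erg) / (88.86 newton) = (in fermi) 3.777e+05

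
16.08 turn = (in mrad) 1.01e+05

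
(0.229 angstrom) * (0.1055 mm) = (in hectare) 2.416e-19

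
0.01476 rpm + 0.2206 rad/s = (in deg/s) 12.73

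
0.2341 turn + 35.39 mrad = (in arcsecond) 3.107e+05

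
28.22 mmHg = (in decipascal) 3.762e+04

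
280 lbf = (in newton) 1246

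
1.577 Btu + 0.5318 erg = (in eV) 1.038e+22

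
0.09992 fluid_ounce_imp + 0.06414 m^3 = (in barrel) 0.4034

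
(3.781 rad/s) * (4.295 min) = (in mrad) 9.744e+05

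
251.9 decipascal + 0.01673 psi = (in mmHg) 1.054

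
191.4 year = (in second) 6.036e+09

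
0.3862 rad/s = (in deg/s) 22.13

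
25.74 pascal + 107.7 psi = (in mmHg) 5570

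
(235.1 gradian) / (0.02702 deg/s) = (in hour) 2.175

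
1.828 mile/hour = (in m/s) 0.8172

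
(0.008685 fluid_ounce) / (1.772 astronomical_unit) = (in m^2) 9.689e-19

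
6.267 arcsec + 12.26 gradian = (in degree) 11.04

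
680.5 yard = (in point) 1.764e+06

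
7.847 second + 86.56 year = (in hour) 7.583e+05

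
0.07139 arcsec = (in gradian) 2.203e-05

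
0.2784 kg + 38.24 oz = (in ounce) 48.06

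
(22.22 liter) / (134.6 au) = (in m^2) 1.104e-15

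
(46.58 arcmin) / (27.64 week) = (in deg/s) 4.644e-08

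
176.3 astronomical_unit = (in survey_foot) 8.653e+13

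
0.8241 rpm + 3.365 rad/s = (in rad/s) 3.451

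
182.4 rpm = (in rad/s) 19.1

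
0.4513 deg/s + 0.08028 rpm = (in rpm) 0.1555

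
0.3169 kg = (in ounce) 11.18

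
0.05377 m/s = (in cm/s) 5.377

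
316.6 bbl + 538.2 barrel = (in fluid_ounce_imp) 4.783e+06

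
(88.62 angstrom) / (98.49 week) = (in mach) 4.369e-19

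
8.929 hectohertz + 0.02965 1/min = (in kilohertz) 0.8929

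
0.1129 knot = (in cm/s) 5.808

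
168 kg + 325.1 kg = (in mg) 4.931e+08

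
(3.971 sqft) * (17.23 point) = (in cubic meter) 0.002242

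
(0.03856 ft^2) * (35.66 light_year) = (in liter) 1.209e+18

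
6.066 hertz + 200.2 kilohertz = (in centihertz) 2.002e+07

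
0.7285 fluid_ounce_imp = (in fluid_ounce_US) 0.6999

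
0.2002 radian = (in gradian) 12.75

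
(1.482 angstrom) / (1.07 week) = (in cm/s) 2.29e-14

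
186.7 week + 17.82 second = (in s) 1.129e+08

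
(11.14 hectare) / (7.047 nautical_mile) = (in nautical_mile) 0.004609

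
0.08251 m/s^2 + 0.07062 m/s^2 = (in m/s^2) 0.1531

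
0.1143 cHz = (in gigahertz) 1.143e-12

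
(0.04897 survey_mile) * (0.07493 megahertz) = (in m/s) 5.905e+06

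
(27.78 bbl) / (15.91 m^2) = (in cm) 27.76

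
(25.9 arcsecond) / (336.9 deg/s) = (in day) 2.472e-10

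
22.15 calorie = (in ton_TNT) 2.215e-08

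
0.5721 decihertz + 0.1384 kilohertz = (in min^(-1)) 8307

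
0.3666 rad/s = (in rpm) 3.501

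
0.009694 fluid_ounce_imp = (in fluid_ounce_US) 0.009314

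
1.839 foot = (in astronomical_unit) 3.747e-12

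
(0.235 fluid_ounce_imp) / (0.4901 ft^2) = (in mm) 0.1466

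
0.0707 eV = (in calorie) 2.707e-21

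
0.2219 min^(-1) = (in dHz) 0.03698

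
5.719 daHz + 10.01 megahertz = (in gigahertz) 0.01001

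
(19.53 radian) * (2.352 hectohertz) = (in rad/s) 4593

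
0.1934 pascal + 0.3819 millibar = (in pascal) 38.38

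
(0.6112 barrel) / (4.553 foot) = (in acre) 1.73e-05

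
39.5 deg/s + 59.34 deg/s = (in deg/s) 98.84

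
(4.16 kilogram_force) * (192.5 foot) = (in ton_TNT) 5.721e-07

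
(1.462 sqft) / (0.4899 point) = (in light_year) 8.307e-14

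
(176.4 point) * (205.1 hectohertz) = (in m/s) 1276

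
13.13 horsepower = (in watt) 9791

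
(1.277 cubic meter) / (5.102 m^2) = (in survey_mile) 0.0001555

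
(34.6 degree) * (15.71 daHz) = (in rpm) 905.9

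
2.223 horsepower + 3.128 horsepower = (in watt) 3990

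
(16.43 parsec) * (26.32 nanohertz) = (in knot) 2.594e+10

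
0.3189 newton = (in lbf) 0.07169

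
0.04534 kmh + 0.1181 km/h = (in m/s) 0.0454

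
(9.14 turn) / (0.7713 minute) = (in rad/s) 1.241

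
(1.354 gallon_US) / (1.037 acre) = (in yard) 1.336e-06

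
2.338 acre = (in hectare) 0.9462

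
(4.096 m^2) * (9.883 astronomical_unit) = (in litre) 6.056e+15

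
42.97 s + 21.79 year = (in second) 6.872e+08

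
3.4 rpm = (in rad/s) 0.356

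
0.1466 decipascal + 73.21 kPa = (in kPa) 73.21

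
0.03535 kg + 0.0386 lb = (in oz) 1.865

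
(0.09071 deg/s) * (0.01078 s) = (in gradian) 0.001087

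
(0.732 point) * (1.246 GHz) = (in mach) 945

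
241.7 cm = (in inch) 95.16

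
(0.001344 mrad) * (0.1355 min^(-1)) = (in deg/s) 1.739e-07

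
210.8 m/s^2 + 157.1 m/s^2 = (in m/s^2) 367.9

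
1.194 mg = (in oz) 4.212e-05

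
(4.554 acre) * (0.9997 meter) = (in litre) 1.842e+07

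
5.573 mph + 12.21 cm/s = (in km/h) 9.408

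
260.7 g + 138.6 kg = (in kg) 138.9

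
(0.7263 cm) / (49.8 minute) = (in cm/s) 0.0002431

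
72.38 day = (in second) 6.254e+06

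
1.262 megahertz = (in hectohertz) 1.262e+04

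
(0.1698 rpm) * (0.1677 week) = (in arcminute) 6.2e+06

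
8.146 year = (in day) 2973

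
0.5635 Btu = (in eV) 3.711e+21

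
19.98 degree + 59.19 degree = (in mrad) 1382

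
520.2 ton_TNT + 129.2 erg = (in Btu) 2.063e+09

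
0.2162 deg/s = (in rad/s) 0.003773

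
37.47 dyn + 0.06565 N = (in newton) 0.06602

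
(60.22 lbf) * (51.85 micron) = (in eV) 8.669e+16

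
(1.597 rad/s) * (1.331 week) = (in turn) 2.046e+05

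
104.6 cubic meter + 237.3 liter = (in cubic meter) 104.8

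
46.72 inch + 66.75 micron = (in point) 3364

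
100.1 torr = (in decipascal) 1.335e+05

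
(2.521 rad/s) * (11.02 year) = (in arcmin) 3.012e+12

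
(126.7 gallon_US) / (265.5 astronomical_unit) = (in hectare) 1.208e-18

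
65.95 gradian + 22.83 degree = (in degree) 82.19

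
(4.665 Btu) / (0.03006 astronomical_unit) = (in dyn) 0.1094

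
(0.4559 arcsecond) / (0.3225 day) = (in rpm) 7.575e-10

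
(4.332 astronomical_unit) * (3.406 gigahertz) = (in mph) 4.938e+21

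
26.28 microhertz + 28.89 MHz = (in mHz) 2.889e+10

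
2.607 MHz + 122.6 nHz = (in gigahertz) 0.002607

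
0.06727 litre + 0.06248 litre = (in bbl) 0.0008161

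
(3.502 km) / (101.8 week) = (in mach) 1.67e-07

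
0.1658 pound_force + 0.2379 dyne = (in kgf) 0.07521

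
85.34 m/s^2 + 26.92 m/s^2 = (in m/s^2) 112.3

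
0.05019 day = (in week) 0.00717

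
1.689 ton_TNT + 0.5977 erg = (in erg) 7.067e+16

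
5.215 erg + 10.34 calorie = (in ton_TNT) 1.034e-08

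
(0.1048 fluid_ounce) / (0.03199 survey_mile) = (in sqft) 6.48e-07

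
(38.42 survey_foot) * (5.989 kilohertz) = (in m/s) 7.013e+04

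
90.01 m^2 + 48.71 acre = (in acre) 48.73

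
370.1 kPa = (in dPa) 3.701e+06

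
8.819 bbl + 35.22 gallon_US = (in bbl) 9.658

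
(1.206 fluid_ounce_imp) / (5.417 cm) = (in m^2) 0.0006326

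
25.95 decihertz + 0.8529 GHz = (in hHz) 8.529e+06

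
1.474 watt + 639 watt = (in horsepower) 0.8589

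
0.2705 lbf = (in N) 1.203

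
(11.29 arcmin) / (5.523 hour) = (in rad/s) 1.652e-07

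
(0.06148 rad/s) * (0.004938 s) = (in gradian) 0.01933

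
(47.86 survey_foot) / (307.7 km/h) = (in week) 2.822e-07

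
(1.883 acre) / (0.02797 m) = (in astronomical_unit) 1.821e-06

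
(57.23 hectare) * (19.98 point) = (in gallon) 1.066e+06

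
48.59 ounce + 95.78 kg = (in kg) 97.16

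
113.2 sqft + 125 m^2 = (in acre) 0.03349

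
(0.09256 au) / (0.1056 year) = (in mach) 12.21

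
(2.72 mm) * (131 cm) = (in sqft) 0.03835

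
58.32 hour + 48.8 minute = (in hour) 59.13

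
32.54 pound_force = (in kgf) 14.76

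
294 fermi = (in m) 2.94e-13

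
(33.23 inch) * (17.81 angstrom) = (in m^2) 1.503e-09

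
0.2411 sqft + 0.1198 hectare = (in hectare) 0.1198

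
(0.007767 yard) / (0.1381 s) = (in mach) 0.000151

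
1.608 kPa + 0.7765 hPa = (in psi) 0.2445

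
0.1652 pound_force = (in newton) 0.7348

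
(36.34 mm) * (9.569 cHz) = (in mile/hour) 0.007779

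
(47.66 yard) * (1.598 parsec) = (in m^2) 2.149e+18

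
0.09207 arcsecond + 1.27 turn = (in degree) 457.2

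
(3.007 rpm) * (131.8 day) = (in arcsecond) 7.396e+11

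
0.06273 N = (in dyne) 6273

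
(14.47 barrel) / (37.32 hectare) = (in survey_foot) 2.022e-05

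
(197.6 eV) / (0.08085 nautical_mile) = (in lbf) 4.753e-20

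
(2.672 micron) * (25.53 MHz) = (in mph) 152.6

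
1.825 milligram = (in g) 0.001825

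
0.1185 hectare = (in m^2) 1185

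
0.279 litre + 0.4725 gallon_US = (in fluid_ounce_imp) 72.77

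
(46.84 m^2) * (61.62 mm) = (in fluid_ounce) 9.76e+04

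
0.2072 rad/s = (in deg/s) 11.87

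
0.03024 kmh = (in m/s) 0.0084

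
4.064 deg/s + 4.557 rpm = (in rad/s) 0.5481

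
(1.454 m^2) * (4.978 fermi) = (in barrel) 4.553e-14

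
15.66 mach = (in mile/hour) 1.193e+04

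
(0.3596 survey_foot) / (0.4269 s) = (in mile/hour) 0.5743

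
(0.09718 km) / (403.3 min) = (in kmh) 0.01446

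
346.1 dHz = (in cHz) 3461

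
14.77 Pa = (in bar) 0.0001477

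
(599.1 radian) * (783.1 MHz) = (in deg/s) 2.688e+13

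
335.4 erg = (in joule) 3.354e-05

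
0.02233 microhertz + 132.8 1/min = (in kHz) 0.002213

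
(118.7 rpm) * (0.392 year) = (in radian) 1.537e+08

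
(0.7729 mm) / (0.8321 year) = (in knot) 5.725e-11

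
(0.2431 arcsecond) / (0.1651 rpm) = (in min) 1.136e-06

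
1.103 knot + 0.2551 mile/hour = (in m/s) 0.6815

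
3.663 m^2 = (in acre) 0.0009051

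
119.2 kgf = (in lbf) 262.8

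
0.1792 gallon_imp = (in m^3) 0.0008147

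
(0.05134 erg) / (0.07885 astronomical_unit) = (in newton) 4.352e-19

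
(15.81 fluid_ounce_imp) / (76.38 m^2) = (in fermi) 5.881e+09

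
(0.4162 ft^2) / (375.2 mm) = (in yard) 0.1127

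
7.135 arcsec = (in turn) 5.505e-06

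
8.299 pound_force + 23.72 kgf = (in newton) 269.5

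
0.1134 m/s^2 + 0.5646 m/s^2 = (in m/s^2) 0.678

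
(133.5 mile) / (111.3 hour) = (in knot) 1.042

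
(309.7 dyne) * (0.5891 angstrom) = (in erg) 1.824e-06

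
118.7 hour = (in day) 4.946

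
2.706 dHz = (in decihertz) 2.706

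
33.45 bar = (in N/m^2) 3.345e+06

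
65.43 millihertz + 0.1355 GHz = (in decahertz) 1.355e+07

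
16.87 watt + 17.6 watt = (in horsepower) 0.04623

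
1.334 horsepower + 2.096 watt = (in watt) 996.9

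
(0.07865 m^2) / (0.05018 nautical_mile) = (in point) 2.399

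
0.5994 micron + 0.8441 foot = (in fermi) 2.573e+14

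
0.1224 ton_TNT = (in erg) 5.121e+15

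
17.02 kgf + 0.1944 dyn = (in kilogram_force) 17.02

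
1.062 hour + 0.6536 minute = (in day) 0.0447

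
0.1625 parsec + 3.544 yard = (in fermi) 5.014e+30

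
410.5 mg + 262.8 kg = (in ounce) 9270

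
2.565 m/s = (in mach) 0.007533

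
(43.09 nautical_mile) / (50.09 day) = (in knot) 0.03584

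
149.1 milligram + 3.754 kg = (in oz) 132.4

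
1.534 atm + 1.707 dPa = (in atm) 1.534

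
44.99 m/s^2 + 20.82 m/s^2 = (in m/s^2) 65.81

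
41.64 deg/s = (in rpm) 6.94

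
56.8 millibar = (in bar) 0.0568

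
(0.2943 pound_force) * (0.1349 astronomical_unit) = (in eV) 1.649e+29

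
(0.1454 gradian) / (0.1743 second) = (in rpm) 0.1251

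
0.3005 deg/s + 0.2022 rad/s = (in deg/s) 11.89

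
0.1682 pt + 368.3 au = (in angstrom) 5.51e+23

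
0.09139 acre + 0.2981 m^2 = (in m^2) 370.1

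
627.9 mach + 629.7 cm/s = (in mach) 627.9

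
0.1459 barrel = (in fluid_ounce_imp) 816.4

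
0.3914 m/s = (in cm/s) 39.14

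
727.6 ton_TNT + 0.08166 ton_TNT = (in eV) 1.9e+31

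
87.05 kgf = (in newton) 853.7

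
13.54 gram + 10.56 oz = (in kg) 0.3129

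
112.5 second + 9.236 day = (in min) 1.33e+04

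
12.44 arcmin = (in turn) 0.0005759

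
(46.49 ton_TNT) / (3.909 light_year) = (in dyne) 0.526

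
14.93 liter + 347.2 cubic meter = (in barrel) 2184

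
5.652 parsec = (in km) 1.744e+14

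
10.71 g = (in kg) 0.01071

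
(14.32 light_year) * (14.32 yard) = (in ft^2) 1.909e+19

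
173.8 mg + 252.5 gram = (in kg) 0.2527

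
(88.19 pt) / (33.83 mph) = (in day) 2.381e-08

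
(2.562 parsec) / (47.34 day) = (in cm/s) 1.933e+12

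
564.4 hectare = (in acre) 1395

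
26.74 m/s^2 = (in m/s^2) 26.74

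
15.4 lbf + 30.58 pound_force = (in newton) 204.5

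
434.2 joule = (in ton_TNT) 1.038e-07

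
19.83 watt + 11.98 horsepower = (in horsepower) 12.01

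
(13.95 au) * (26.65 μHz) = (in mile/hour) 1.244e+08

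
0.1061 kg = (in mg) 1.061e+05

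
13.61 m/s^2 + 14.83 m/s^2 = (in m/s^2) 28.44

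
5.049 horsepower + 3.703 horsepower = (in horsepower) 8.752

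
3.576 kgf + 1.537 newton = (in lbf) 8.229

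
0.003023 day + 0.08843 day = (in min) 131.7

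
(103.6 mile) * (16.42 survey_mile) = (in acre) 1.089e+06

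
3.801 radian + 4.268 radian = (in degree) 462.3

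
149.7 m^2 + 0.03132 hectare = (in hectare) 0.04629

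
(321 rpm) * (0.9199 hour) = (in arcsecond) 2.296e+10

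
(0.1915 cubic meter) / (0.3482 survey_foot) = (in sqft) 19.42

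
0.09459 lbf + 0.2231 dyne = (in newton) 0.4208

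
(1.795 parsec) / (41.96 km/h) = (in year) 1.507e+08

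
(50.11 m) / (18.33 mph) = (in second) 6.115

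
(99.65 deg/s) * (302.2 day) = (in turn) 7.227e+06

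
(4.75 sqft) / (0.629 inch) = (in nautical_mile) 0.01491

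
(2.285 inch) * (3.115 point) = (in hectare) 6.378e-09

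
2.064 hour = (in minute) 123.8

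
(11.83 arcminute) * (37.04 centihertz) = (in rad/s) 0.001275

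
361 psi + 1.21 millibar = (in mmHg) 1.867e+04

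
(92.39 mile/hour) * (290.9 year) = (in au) 2.533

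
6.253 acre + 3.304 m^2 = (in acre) 6.254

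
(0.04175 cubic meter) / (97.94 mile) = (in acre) 6.545e-11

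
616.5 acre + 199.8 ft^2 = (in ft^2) 2.685e+07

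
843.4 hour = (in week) 5.02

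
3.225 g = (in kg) 0.003225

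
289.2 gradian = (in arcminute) 1.562e+04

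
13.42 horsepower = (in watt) 1.001e+04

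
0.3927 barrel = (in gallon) 16.49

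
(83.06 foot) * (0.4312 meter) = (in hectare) 0.001092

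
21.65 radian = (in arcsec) 4.466e+06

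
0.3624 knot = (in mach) 0.0005475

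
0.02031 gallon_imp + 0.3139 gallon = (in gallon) 0.3383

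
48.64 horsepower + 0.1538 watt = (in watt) 3.627e+04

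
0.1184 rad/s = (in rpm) 1.131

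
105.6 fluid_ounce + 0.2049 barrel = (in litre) 35.7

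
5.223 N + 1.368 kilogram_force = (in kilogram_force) 1.901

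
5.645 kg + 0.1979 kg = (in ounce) 206.1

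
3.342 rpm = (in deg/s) 20.05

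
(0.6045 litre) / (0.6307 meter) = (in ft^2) 0.01032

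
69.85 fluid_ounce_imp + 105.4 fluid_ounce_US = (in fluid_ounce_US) 172.5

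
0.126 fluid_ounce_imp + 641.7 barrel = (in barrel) 641.7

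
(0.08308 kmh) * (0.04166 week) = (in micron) 5.815e+08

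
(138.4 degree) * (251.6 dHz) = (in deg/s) 3482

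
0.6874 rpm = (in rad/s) 0.07198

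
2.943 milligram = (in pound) 6.488e-06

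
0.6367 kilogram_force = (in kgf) 0.6367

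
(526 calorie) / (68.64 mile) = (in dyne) 1992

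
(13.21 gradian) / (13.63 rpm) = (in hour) 4.038e-05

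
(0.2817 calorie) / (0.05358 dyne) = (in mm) 2.2e+09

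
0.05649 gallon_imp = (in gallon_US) 0.06784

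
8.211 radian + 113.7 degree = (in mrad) 1.02e+04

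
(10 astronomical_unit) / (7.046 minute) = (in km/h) 1.274e+10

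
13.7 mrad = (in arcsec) 2826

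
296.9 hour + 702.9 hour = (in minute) 5.999e+04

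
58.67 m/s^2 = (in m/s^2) 58.67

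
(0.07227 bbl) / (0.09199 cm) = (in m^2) 12.49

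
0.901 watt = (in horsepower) 0.001208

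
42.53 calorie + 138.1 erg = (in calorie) 42.53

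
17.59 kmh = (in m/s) 4.886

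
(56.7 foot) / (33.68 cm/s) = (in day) 0.0005939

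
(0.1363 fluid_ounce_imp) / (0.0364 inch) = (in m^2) 0.004189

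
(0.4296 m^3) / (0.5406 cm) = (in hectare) 0.007947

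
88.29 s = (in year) 2.8e-06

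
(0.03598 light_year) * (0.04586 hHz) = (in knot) 3.034e+15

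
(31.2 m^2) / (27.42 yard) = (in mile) 0.0007732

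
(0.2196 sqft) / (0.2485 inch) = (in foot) 10.6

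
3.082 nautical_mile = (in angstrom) 5.708e+13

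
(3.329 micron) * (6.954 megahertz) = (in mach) 0.06799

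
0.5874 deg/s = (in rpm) 0.0979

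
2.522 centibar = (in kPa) 2.522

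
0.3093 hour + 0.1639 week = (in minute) 1671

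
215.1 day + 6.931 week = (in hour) 6327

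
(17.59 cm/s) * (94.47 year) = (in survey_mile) 3.256e+05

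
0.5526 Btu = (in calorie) 139.3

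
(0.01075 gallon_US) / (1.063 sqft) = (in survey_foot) 0.001352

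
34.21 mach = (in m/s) 1.165e+04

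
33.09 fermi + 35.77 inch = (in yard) 0.9936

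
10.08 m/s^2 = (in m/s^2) 10.08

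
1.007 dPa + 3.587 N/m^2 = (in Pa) 3.688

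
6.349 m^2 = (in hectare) 0.0006349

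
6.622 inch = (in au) 1.124e-12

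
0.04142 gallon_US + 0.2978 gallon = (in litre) 1.284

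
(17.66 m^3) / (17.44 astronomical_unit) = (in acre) 1.673e-15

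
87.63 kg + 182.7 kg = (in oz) 9536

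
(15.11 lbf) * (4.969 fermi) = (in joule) 3.34e-13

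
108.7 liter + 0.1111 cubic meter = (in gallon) 58.07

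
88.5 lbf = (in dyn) 3.937e+07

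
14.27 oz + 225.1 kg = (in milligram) 2.255e+08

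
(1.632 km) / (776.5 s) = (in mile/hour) 4.701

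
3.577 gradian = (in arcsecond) 1.159e+04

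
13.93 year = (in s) 4.393e+08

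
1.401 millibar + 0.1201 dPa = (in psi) 0.02032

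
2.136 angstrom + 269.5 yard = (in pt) 6.985e+05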